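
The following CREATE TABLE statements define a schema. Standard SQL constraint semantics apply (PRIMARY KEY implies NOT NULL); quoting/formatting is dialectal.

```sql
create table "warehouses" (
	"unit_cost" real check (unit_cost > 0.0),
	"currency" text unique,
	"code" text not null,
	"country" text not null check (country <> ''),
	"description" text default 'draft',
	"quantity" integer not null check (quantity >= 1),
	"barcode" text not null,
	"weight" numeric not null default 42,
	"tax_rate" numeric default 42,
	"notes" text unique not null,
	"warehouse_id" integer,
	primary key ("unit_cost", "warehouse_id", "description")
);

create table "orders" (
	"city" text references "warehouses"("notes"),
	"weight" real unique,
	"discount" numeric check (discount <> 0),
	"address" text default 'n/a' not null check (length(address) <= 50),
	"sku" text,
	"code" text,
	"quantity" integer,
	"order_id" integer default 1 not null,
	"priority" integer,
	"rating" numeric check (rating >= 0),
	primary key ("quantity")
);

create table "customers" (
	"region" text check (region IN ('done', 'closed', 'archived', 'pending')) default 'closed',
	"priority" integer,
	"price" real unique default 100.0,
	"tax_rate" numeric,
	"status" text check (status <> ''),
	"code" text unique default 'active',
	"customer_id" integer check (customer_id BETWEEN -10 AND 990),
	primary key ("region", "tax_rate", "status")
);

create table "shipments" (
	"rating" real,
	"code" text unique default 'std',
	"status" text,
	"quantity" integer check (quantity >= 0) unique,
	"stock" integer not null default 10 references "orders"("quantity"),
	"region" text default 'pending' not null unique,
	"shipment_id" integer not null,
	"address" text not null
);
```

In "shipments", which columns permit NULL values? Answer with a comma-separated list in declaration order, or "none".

rating, code, status, quantity

- rating: no NOT NULL constraint applies → nullable.
- code: UNIQUE does not imply NOT NULL → nullable.
- status: no NOT NULL constraint applies → nullable.
- quantity: CHECK does not forbid NULL (a CHECK constraint passes when its expression is NULL) → nullable.
- stock: declared NOT NULL → not nullable.
- region: declared NOT NULL → not nullable.
- shipment_id: declared NOT NULL → not nullable.
- address: declared NOT NULL → not nullable.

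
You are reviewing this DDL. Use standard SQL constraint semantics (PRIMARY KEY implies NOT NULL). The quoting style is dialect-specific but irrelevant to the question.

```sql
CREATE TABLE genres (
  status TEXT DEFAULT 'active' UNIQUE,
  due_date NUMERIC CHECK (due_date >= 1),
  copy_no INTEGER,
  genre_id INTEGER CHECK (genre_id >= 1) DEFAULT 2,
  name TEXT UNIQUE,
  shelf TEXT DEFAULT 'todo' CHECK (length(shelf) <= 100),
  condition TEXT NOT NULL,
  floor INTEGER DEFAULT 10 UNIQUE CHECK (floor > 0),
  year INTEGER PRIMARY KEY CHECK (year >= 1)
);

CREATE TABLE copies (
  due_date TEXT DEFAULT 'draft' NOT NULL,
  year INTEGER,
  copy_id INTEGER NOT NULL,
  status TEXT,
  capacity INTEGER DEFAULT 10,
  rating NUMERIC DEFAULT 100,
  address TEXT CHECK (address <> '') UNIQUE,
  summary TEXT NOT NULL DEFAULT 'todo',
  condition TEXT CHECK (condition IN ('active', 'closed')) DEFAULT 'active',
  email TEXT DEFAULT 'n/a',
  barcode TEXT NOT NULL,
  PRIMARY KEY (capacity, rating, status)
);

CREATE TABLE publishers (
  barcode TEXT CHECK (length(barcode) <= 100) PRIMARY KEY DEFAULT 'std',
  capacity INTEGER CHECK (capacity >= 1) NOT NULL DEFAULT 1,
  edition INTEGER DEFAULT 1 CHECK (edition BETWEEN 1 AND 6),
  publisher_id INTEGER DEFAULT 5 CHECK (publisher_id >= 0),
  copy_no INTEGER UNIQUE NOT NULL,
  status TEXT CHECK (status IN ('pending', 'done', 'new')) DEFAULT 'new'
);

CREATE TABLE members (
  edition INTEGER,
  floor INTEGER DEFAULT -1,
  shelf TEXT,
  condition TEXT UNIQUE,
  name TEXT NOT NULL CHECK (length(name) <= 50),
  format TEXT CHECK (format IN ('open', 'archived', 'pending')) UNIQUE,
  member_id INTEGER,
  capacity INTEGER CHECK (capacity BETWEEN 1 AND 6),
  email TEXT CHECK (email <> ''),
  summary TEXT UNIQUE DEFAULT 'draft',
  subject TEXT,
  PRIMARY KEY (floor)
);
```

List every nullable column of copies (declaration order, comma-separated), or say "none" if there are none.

- due_date: declared NOT NULL → not nullable.
- year: no NOT NULL constraint applies → nullable.
- copy_id: declared NOT NULL → not nullable.
- status: part of the PRIMARY KEY, which implies NOT NULL → not nullable.
- capacity: part of the PRIMARY KEY, which implies NOT NULL → not nullable.
- rating: part of the PRIMARY KEY, which implies NOT NULL → not nullable.
- address: CHECK does not forbid NULL (a CHECK constraint passes when its expression is NULL) → nullable.
- summary: declared NOT NULL → not nullable.
- condition: CHECK does not forbid NULL (a CHECK constraint passes when its expression is NULL) → nullable.
- email: DEFAULT only fills an omitted column; an explicit NULL is still allowed → nullable.
- barcode: declared NOT NULL → not nullable.

year, address, condition, email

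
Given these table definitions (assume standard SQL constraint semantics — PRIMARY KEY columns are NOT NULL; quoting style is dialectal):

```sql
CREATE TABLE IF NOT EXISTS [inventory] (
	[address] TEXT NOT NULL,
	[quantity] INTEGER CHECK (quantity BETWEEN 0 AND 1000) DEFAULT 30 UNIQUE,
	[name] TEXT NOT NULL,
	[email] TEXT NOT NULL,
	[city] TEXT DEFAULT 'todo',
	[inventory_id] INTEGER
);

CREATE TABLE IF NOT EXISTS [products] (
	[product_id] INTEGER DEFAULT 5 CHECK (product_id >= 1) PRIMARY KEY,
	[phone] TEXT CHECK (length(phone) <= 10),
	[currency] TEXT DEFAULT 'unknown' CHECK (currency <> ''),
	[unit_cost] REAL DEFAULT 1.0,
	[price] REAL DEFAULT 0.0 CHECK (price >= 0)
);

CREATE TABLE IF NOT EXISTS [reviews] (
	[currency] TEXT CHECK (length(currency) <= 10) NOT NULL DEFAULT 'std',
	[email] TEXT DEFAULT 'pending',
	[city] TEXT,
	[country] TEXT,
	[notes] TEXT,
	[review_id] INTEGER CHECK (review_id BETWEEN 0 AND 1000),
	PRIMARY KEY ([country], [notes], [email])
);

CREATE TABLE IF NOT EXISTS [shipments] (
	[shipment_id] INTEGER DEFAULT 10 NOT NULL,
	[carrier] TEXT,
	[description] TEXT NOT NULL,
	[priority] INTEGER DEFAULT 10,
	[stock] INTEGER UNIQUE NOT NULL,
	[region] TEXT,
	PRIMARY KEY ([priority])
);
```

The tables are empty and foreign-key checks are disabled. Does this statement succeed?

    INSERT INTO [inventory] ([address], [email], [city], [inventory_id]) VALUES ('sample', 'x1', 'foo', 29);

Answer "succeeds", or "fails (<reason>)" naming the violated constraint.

name is omitted from the column list and has no DEFAULT, so it would receive NULL.
But name is declared NOT NULL.

fails (NOT NULL on name)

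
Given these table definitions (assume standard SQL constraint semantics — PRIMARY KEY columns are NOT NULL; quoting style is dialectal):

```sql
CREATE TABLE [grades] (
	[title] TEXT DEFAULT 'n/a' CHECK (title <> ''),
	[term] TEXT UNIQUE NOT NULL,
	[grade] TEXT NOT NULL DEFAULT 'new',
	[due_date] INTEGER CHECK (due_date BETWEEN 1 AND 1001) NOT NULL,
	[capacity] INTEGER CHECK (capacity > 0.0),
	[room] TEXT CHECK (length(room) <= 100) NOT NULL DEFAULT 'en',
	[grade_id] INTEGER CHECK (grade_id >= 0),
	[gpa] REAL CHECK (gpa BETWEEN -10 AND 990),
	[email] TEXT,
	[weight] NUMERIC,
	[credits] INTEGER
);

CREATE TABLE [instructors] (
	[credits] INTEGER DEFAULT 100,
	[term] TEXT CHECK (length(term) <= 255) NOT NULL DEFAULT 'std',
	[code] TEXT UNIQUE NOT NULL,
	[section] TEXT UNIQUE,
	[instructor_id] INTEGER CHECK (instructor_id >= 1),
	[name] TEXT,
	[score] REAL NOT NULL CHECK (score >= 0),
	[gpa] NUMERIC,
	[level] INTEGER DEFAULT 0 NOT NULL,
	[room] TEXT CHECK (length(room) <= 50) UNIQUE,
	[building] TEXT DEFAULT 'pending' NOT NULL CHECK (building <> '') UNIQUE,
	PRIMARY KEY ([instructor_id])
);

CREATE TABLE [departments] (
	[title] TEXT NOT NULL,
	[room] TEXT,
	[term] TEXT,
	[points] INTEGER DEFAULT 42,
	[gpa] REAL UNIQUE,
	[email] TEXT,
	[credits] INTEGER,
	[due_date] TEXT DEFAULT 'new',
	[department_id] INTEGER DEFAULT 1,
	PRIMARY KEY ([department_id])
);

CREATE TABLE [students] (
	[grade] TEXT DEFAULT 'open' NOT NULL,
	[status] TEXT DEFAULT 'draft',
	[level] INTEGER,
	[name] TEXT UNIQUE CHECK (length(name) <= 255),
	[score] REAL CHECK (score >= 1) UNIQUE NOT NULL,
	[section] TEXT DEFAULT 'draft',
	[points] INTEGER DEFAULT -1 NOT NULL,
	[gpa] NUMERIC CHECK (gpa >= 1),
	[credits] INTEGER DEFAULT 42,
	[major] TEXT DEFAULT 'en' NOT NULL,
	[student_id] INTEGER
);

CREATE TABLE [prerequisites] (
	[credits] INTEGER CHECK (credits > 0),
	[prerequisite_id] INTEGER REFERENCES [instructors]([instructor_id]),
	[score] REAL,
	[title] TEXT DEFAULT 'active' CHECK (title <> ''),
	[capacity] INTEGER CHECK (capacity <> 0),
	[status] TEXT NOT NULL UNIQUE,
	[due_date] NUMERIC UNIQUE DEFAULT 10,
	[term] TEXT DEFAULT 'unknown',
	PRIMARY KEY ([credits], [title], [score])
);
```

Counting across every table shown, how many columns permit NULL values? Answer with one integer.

grades: 7 nullable (title, capacity, grade_id, gpa, email, weight, credits — PK none and explicit NOT NULL columns excluded).
instructors: 5 nullable (credits, section, name, gpa, room — PK (instructor_id) and explicit NOT NULL columns excluded).
departments: 7 nullable (room, term, points, gpa, email, credits, due_date — PK (department_id) and explicit NOT NULL columns excluded).
students: 7 nullable (status, level, name, section, gpa, credits, student_id — PK none and explicit NOT NULL columns excluded).
prerequisites: 4 nullable (prerequisite_id, capacity, due_date, term — PK (credits, title, score) and explicit NOT NULL columns excluded).
Total: 7 + 5 + 7 + 7 + 4 = 30.

30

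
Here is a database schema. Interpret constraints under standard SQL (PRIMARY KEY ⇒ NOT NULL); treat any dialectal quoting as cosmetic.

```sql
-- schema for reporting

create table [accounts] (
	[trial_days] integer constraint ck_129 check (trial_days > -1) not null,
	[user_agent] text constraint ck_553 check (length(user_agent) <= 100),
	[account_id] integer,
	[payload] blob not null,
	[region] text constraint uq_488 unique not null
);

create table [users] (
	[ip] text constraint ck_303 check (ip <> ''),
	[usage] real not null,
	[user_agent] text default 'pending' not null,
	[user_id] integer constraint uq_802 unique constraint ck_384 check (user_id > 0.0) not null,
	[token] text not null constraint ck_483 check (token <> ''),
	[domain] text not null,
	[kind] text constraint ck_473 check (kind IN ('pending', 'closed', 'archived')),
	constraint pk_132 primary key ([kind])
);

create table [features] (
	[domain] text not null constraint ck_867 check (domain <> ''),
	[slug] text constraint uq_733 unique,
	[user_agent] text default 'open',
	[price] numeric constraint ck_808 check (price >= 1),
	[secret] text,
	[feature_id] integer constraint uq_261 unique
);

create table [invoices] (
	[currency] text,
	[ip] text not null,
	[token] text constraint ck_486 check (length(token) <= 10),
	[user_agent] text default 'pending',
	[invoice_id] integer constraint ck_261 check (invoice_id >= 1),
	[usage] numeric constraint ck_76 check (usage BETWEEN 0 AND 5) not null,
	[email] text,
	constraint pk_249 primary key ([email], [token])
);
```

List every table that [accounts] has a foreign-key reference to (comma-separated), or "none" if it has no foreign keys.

No column in accounts has a REFERENCES clause.

none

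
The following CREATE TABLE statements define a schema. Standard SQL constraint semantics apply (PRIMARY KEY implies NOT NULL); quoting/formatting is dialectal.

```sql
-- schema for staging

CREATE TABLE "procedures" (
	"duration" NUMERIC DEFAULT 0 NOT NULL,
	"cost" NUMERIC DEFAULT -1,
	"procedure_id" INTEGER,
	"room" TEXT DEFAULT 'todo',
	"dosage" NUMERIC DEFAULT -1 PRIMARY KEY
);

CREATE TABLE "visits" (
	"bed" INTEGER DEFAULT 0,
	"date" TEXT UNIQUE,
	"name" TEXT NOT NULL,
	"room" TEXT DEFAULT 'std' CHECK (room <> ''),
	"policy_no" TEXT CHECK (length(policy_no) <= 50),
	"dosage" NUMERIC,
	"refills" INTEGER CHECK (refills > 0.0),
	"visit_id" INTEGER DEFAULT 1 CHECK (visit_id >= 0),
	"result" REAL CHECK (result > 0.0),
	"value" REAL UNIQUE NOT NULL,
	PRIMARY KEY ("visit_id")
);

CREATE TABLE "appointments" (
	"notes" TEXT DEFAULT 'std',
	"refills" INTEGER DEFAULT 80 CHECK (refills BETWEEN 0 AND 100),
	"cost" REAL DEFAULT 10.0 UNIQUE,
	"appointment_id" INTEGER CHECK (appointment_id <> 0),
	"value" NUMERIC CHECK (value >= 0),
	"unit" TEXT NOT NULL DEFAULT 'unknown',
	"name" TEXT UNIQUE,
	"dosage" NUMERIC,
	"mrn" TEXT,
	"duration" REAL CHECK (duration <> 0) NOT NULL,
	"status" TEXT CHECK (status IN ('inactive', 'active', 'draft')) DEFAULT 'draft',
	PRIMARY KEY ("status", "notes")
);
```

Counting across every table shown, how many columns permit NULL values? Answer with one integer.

17

procedures: 3 nullable (cost, procedure_id, room — PK (dosage) and explicit NOT NULL columns excluded).
visits: 7 nullable (bed, date, room, policy_no, dosage, refills, result — PK (visit_id) and explicit NOT NULL columns excluded).
appointments: 7 nullable (refills, cost, appointment_id, value, name, dosage, mrn — PK (status, notes) and explicit NOT NULL columns excluded).
Total: 3 + 7 + 7 = 17.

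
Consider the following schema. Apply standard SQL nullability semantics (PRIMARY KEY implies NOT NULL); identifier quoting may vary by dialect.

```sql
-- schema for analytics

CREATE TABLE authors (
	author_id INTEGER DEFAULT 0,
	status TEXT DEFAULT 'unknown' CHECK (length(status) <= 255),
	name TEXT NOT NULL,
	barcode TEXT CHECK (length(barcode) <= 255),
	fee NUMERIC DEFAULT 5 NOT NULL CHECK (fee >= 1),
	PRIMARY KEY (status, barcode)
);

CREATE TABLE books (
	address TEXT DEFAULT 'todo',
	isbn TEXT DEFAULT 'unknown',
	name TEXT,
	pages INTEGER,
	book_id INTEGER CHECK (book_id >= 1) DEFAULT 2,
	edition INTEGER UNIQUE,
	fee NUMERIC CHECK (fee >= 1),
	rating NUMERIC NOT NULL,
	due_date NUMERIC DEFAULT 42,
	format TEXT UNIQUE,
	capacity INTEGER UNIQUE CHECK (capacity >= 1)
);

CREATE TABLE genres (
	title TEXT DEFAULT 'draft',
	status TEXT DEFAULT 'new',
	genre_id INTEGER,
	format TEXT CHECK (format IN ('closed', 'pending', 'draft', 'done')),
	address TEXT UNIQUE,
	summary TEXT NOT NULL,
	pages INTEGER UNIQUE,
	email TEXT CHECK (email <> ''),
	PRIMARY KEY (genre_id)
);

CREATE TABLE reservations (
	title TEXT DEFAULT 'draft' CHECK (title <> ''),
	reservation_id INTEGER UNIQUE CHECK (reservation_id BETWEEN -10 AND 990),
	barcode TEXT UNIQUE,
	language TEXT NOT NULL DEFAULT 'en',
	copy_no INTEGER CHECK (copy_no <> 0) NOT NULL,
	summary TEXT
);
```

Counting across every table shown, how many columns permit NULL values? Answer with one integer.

authors: 1 nullable (author_id — PK (status, barcode) and explicit NOT NULL columns excluded).
books: 10 nullable (address, isbn, name, pages, book_id, edition, fee, due_date, format, capacity — PK none and explicit NOT NULL columns excluded).
genres: 6 nullable (title, status, format, address, pages, email — PK (genre_id) and explicit NOT NULL columns excluded).
reservations: 4 nullable (title, reservation_id, barcode, summary — PK none and explicit NOT NULL columns excluded).
Total: 1 + 10 + 6 + 4 = 21.

21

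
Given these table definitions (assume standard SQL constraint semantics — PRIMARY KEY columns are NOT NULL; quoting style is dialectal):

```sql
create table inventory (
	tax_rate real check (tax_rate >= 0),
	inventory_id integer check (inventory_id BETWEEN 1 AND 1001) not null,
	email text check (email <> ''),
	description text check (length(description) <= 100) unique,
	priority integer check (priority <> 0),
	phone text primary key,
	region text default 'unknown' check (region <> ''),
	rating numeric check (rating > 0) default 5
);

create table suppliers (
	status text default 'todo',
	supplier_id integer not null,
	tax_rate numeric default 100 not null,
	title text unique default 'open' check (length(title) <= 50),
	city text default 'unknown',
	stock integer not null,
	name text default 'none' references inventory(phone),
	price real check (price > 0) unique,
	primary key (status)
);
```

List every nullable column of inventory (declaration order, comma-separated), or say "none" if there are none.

- tax_rate: CHECK does not forbid NULL (a CHECK constraint passes when its expression is NULL) → nullable.
- inventory_id: declared NOT NULL → not nullable.
- email: CHECK does not forbid NULL (a CHECK constraint passes when its expression is NULL) → nullable.
- description: CHECK does not forbid NULL (a CHECK constraint passes when its expression is NULL) → nullable.
- priority: CHECK does not forbid NULL (a CHECK constraint passes when its expression is NULL) → nullable.
- phone: part of the PRIMARY KEY, which implies NOT NULL → not nullable.
- region: CHECK does not forbid NULL (a CHECK constraint passes when its expression is NULL) → nullable.
- rating: CHECK does not forbid NULL (a CHECK constraint passes when its expression is NULL) → nullable.

tax_rate, email, description, priority, region, rating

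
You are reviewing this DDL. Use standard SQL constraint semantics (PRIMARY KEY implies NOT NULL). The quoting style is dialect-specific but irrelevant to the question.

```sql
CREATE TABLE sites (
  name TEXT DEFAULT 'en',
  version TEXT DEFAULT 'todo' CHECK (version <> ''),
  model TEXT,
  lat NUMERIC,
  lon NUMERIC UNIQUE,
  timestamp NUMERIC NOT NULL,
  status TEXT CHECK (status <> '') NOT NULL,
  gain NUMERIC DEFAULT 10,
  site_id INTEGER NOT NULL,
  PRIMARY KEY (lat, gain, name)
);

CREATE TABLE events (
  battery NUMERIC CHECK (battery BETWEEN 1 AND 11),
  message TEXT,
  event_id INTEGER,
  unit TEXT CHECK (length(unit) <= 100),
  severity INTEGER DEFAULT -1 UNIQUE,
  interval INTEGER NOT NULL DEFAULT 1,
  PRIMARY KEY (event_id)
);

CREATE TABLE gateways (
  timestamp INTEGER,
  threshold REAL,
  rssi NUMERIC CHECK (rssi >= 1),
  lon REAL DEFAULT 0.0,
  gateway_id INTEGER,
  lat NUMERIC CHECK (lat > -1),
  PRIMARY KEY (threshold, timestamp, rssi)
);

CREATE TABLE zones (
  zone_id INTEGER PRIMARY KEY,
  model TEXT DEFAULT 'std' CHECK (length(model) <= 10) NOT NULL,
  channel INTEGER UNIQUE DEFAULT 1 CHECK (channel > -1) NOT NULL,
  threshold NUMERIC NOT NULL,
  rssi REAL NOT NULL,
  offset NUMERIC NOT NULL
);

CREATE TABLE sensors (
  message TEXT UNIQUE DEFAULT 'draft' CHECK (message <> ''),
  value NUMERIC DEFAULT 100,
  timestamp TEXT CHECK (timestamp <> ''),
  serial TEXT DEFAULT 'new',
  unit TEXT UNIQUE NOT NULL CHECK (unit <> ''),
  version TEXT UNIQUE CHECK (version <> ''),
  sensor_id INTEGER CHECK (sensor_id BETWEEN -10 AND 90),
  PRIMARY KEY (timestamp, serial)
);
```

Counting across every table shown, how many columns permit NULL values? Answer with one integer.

sites: 3 nullable (version, model, lon — PK (lat, gain, name) and explicit NOT NULL columns excluded).
events: 4 nullable (battery, message, unit, severity — PK (event_id) and explicit NOT NULL columns excluded).
gateways: 3 nullable (lon, gateway_id, lat — PK (threshold, timestamp, rssi) and explicit NOT NULL columns excluded).
zones: 0 nullable (none — PK (zone_id) and explicit NOT NULL columns excluded).
sensors: 4 nullable (message, value, version, sensor_id — PK (timestamp, serial) and explicit NOT NULL columns excluded).
Total: 3 + 4 + 3 + 0 + 4 = 14.

14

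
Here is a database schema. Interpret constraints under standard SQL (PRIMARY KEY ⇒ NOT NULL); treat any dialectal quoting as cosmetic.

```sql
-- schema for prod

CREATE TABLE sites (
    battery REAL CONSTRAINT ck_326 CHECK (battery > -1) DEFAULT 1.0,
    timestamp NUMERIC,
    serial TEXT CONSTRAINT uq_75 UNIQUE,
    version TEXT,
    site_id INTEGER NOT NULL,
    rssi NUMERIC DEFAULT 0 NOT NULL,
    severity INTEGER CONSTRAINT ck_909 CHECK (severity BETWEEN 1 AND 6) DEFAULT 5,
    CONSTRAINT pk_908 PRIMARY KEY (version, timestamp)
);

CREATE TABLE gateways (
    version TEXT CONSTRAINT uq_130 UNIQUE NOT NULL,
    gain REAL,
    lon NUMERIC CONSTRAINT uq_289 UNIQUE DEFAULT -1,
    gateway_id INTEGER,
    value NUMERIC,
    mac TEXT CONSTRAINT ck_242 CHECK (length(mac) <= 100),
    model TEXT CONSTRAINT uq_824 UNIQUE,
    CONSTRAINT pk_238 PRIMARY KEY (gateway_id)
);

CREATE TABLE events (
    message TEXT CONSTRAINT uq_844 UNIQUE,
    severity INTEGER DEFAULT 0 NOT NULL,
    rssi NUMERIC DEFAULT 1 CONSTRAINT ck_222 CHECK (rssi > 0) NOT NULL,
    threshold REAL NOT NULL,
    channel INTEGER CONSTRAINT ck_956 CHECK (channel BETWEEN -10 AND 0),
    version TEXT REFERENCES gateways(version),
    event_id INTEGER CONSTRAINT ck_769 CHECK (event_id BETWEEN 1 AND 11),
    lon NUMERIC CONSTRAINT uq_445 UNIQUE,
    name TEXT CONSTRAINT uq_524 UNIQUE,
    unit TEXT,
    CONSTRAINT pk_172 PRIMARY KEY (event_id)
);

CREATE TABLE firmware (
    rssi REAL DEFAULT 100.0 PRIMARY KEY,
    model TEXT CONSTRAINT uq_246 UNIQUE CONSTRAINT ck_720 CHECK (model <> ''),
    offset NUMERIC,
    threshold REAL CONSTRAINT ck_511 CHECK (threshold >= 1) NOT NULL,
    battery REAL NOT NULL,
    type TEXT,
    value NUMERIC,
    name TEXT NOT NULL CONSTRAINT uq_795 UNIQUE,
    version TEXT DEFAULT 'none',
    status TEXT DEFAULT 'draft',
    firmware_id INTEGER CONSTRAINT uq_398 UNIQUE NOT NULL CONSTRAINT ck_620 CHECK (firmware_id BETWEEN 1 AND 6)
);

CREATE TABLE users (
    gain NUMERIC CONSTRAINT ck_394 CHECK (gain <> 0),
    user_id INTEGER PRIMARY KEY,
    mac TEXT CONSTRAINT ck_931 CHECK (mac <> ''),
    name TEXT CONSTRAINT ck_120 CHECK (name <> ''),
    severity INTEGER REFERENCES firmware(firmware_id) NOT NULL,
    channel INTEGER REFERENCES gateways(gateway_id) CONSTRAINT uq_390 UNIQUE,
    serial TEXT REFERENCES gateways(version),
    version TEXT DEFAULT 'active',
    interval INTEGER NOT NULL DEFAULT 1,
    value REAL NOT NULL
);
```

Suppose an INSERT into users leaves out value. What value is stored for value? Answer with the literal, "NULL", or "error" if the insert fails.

value has no DEFAULT clause.
Omitting it would insert NULL, but it is declared NOT NULL, so the INSERT fails.

error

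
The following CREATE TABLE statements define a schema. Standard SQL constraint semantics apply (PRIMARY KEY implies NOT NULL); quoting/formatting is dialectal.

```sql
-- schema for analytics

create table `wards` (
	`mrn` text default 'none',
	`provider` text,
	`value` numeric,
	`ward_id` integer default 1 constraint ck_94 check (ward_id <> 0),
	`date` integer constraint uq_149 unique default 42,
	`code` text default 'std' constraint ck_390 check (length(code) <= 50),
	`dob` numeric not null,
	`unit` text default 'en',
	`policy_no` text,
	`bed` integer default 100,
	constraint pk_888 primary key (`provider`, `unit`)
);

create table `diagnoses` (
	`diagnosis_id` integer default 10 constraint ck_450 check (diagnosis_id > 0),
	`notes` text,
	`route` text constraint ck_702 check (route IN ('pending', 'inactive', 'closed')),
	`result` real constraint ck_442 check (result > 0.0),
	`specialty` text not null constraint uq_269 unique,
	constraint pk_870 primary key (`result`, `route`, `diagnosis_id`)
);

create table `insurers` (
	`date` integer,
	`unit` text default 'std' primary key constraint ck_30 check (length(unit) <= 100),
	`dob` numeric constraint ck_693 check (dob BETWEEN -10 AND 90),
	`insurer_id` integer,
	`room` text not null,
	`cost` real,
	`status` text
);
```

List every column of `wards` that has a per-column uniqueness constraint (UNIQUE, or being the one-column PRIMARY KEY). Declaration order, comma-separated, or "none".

- mrn: no UNIQUE or single-column PK constraint.
- provider: part of a composite PRIMARY KEY — only the tuple is unique, not this column on its own.
- value: no UNIQUE or single-column PK constraint.
- ward_id: no UNIQUE or single-column PK constraint.
- date: declared UNIQUE → unique.
- code: no UNIQUE or single-column PK constraint.
- dob: no UNIQUE or single-column PK constraint.
- unit: part of a composite PRIMARY KEY — only the tuple is unique, not this column on its own.
- policy_no: no UNIQUE or single-column PK constraint.
- bed: no UNIQUE or single-column PK constraint.

date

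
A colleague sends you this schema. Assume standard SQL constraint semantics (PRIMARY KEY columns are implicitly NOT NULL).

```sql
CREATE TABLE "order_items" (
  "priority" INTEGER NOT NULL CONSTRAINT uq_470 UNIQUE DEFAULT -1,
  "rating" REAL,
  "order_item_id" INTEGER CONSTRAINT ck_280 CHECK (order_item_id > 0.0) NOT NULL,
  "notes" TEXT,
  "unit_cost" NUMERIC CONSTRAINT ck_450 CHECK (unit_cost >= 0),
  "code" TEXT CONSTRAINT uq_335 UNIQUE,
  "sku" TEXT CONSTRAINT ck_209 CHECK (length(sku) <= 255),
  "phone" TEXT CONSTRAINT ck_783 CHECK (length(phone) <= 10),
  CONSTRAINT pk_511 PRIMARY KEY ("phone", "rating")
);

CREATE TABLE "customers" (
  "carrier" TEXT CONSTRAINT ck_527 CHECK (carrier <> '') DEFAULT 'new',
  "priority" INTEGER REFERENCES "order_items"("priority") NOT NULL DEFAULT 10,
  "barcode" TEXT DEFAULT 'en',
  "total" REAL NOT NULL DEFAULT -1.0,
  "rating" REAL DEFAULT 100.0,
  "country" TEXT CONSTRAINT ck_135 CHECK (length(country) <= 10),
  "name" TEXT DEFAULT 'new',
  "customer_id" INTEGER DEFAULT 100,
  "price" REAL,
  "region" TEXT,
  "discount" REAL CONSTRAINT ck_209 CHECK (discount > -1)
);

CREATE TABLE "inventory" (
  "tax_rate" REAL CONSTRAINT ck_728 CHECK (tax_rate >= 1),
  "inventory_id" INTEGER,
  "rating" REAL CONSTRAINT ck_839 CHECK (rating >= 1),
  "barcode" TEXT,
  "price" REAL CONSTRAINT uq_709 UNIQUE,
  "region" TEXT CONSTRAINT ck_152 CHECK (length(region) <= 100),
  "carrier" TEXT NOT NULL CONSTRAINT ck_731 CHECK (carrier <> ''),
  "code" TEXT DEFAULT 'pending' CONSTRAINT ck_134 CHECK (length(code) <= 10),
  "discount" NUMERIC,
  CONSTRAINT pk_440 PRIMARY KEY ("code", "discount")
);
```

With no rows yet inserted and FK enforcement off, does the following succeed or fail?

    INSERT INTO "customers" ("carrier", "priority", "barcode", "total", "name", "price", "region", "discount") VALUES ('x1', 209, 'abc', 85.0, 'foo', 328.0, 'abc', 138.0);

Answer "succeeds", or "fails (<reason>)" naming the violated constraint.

succeeds

NOT NULL columns: priority is supplied; total is supplied.
CHECK constraints: 'x1' satisfies (carrier <> ''); 138.0 satisfies (discount > -1).
No constraint is violated.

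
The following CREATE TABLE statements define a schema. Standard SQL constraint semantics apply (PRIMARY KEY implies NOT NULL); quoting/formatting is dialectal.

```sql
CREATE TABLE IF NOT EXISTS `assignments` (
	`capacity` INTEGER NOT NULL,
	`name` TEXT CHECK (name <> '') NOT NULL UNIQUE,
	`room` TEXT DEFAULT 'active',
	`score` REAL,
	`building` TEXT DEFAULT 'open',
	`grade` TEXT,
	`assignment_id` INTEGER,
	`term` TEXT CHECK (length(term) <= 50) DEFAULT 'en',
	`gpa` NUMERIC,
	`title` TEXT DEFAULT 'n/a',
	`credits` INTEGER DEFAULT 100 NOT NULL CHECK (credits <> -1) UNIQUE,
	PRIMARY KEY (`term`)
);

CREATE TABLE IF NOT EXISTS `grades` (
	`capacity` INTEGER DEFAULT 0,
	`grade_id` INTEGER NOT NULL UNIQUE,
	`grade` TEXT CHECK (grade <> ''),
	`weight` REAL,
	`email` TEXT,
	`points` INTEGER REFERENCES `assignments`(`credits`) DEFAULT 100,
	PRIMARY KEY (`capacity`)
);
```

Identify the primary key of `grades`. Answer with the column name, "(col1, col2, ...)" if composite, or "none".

capacity

capacity is declared PRIMARY KEY as a table-level PRIMARY KEY clause.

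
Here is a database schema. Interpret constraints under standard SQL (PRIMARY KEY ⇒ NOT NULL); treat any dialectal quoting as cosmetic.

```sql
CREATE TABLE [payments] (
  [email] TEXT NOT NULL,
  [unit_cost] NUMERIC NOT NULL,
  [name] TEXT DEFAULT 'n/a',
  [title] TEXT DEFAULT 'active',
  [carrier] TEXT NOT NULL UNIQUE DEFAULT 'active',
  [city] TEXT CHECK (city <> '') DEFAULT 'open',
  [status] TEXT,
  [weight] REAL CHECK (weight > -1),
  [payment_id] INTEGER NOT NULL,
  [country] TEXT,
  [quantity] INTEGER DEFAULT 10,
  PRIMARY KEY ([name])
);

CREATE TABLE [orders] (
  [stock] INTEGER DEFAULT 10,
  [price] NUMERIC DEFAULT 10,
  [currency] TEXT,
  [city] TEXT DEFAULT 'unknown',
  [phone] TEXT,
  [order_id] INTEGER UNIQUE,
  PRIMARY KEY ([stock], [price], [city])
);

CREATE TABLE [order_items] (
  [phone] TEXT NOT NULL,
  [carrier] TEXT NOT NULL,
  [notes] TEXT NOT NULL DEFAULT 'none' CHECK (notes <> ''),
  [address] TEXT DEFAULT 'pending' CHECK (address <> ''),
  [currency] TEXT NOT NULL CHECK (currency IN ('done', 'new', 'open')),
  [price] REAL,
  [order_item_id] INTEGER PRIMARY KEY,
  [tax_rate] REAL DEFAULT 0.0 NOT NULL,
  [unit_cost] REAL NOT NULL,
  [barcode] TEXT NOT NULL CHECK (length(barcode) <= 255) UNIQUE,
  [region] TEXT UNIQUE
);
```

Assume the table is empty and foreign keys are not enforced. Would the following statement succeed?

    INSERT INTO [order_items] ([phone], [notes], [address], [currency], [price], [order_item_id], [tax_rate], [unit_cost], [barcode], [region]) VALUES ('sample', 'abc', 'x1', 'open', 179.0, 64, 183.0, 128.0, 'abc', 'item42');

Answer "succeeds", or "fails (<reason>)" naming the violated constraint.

carrier is omitted from the column list and has no DEFAULT, so it would receive NULL.
But carrier is declared NOT NULL.

fails (NOT NULL on carrier)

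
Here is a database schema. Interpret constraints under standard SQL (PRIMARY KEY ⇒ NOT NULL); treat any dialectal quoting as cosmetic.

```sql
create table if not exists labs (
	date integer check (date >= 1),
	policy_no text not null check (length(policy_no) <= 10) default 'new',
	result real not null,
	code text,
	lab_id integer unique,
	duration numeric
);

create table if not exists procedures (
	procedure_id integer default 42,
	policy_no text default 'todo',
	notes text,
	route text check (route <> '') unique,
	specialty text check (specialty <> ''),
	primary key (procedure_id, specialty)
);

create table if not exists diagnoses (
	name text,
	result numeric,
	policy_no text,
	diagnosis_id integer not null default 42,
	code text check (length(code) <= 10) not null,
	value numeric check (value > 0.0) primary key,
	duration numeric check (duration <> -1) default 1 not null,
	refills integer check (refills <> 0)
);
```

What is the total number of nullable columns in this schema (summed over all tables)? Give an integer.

labs: 4 nullable (date, code, lab_id, duration — PK none and explicit NOT NULL columns excluded).
procedures: 3 nullable (policy_no, notes, route — PK (procedure_id, specialty) and explicit NOT NULL columns excluded).
diagnoses: 4 nullable (name, result, policy_no, refills — PK (value) and explicit NOT NULL columns excluded).
Total: 4 + 3 + 4 = 11.

11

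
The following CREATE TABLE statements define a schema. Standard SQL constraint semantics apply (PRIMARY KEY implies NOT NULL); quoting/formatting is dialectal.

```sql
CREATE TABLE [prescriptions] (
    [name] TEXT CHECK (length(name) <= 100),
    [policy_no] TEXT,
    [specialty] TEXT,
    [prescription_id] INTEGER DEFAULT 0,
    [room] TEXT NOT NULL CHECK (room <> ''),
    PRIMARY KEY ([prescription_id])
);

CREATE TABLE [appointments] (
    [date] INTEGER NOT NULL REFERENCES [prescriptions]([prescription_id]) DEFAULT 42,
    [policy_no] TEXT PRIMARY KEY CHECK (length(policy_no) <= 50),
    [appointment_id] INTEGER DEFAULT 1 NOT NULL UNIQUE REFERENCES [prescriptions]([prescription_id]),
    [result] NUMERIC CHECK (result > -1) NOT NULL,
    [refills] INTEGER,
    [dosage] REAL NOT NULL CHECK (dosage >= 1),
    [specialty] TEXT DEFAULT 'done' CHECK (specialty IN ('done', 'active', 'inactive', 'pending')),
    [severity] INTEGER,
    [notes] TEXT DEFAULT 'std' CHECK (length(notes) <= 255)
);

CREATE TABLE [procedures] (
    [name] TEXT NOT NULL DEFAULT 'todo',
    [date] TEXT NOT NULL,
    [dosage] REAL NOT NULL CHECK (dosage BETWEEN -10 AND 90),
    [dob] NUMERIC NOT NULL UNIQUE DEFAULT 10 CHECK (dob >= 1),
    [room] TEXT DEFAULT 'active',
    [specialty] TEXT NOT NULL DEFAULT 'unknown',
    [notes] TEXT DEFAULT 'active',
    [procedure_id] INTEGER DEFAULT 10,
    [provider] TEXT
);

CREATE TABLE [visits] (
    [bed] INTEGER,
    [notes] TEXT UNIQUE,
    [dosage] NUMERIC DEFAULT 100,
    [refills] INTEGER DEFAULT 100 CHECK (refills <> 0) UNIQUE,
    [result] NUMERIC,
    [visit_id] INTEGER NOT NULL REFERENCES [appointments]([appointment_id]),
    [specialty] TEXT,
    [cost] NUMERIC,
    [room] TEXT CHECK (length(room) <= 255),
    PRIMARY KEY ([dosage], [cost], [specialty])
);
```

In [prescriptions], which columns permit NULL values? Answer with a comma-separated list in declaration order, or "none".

name, policy_no, specialty

- name: CHECK does not forbid NULL (a CHECK constraint passes when its expression is NULL) → nullable.
- policy_no: no NOT NULL constraint applies → nullable.
- specialty: no NOT NULL constraint applies → nullable.
- prescription_id: part of the PRIMARY KEY, which implies NOT NULL → not nullable.
- room: declared NOT NULL → not nullable.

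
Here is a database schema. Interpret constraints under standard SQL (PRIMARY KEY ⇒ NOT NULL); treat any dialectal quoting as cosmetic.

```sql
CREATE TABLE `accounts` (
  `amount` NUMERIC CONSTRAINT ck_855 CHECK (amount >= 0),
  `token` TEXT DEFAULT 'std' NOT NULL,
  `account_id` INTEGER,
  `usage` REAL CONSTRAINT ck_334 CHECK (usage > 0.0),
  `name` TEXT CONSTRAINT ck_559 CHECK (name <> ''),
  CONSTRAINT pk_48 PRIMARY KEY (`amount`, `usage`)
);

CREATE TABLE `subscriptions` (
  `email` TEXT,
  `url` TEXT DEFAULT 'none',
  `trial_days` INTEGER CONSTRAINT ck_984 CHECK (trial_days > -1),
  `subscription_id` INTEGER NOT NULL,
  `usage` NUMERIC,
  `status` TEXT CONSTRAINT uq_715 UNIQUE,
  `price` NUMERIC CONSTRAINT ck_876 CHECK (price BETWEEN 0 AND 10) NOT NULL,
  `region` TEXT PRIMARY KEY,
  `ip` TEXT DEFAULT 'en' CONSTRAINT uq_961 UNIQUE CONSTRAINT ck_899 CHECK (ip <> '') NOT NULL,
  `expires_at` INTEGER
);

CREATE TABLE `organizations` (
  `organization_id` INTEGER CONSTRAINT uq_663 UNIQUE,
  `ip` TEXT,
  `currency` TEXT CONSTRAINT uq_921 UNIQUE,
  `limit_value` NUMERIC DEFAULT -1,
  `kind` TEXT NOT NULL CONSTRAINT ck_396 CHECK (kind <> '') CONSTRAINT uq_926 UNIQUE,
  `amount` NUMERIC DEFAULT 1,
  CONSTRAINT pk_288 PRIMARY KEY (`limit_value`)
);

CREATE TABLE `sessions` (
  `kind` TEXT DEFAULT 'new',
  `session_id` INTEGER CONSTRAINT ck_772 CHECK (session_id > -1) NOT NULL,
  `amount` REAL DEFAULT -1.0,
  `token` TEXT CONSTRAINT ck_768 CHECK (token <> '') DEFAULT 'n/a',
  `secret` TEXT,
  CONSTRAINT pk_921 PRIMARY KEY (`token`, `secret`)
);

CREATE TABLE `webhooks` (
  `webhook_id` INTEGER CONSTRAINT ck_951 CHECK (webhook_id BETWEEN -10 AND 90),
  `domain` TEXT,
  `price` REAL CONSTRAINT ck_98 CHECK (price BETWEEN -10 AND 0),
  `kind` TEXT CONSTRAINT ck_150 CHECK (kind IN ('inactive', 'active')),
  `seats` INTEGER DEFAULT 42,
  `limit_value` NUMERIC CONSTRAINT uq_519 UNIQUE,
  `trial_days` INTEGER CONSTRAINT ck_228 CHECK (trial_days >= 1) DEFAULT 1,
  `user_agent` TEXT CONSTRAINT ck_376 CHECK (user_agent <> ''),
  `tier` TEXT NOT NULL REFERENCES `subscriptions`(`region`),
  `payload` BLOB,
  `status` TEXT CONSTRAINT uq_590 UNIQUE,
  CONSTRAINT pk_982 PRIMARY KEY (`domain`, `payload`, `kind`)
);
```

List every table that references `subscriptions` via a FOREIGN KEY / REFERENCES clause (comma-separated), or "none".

- webhooks.tier references subscriptions(region).

webhooks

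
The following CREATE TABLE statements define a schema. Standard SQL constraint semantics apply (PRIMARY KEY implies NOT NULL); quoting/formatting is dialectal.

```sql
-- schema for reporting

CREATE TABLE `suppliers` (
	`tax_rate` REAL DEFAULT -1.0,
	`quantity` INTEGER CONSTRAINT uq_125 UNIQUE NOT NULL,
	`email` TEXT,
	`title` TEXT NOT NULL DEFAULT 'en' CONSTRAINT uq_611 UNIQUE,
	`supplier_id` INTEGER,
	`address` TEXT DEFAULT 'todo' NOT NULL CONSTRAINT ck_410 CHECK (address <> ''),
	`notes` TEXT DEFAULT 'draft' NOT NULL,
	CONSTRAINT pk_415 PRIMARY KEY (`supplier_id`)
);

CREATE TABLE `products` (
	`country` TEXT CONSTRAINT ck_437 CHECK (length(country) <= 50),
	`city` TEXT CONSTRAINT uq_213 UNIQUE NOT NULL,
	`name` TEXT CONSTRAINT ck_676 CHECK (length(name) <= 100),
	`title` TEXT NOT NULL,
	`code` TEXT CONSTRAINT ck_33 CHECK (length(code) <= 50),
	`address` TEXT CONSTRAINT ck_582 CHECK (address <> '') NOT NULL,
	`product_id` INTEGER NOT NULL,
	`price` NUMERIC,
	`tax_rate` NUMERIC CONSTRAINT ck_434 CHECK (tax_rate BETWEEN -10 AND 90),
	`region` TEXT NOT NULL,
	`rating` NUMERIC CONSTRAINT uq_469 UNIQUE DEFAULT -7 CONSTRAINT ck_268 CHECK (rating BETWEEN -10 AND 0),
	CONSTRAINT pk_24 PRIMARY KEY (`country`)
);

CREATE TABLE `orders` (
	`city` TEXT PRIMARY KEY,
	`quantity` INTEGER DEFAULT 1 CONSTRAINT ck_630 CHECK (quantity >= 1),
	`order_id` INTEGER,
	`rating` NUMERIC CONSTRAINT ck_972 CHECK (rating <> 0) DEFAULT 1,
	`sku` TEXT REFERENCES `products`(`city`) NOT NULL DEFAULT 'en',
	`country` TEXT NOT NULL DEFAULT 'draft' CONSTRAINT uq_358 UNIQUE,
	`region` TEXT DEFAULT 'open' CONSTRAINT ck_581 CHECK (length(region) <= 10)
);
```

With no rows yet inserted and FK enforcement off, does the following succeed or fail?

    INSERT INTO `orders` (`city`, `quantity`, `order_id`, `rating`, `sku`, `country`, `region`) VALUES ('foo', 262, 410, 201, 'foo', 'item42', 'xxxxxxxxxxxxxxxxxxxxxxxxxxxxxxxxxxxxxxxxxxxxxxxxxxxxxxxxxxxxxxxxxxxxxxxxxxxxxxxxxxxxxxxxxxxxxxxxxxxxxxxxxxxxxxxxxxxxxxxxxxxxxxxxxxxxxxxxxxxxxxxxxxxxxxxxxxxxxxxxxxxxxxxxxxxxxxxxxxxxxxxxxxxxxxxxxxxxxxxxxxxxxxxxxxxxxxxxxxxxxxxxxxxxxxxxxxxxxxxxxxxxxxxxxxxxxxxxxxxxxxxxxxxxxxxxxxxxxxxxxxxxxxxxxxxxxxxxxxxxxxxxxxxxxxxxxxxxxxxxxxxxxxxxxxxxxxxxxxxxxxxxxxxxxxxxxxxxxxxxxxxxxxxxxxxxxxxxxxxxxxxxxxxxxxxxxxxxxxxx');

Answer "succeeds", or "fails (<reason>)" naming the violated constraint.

The value 'xxxxxxxxxxxxxxxxxxxxxxxxxxxxxxxxxxxxxxxxxxxxxxxxxxxxxxxxxxxxxxxxxxxxxxxxxxxxxxxxxxxxxxxxxxxxxxxxxxxxxxxxxxxxxxxxxxxxxxxxxxxxxxxxxxxxxxxxxxxxxxxxxxxxxxxxxxxxxxxxxxxxxxxxxxxxxxxxxxxxxxxxxxxxxxxxxxxxxxxxxxxxxxxxxxxxxxxxxxxxxxxxxxxxxxxxxxxxxxxxxxxxxxxxxxxxxxxxxxxxxxxxxxxxxxxxxxxxxxxxxxxxxxxxxxxxxxxxxxxxxxxxxxxxxxxxxxxxxxxxxxxxxxxxxxxxxxxxxxxxxxxxxxxxxxxxxxxxxxxxxxxxxxxxxxxxxxxxxxxxxxxxxxxxxxxxxxxxxxxx' for region violates CHECK (length(region) <= 10).

fails (CHECK on region)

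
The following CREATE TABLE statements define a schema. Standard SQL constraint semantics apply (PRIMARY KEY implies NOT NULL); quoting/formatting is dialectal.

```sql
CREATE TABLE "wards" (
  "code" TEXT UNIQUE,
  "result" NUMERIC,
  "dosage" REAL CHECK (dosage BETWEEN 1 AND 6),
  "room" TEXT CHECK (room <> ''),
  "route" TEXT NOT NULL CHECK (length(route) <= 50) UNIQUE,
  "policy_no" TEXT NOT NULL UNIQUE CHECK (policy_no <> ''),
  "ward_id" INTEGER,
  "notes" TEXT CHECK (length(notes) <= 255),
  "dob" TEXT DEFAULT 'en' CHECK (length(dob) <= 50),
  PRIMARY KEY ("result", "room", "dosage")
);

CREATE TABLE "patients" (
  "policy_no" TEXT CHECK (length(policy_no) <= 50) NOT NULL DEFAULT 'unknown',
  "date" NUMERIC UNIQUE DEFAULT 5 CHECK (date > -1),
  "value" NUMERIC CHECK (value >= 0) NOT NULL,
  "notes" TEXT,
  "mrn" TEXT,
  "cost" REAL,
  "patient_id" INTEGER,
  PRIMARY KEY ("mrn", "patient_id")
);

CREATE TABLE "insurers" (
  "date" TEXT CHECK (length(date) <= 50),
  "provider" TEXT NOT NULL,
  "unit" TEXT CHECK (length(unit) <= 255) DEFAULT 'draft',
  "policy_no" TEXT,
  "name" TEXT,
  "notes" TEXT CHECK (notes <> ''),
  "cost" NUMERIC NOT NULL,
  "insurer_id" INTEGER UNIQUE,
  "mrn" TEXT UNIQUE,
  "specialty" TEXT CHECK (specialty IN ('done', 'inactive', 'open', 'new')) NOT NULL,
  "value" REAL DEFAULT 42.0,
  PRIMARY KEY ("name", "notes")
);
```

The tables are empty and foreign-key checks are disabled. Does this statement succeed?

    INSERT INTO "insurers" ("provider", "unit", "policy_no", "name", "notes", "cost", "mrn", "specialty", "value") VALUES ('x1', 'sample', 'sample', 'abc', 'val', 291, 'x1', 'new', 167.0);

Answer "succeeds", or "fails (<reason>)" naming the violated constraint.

NOT NULL columns: cost is supplied; name is supplied; notes is supplied; provider is supplied; specialty is supplied.
CHECK constraints: 'sample' satisfies (length(unit) <= 255); 'val' satisfies (notes <> ''); 'new' satisfies (specialty IN ('done', 'inactive', 'open', 'new')).
No constraint is violated.

succeeds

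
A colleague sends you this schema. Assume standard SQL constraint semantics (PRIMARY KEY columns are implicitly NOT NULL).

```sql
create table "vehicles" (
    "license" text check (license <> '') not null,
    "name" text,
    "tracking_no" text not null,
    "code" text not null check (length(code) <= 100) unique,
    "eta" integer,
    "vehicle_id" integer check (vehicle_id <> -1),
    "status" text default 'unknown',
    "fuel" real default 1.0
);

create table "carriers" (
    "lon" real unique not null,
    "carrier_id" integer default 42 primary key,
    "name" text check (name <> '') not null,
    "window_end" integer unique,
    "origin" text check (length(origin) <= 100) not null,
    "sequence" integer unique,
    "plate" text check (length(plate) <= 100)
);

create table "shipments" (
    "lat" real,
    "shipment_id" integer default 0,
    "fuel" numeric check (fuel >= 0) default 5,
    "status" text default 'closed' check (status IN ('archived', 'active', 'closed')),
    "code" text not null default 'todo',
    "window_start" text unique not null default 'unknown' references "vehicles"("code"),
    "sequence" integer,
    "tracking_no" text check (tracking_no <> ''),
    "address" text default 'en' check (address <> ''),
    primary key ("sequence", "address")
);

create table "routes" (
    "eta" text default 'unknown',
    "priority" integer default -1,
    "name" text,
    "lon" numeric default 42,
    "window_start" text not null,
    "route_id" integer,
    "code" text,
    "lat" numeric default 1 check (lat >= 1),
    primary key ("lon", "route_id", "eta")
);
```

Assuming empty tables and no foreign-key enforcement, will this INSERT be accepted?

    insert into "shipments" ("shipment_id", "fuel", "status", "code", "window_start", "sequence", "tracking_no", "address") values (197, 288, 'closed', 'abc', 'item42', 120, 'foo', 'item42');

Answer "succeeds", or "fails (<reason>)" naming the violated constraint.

NOT NULL columns: address is supplied; code is supplied; sequence is supplied; window_start is supplied.
CHECK constraints: 288 satisfies (fuel >= 0); 'closed' satisfies (status IN ('archived', 'active', 'closed')); 'foo' satisfies (tracking_no <> ''); 'item42' satisfies (address <> '').
No constraint is violated.

succeeds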